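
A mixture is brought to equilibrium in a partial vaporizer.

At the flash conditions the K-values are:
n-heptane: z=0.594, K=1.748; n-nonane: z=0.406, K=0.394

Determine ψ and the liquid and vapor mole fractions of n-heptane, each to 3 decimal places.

ψ = 0.437, x_n-heptane = 0.448, y_n-heptane = 0.782

Let ψ = V/F and solve Σ zᵢ(Kᵢ−1)/(1+ψ(Kᵢ−1)) = 0.
Check two-phase: ΣzᵢKᵢ = 1.198 > 1 and Σzᵢ/Kᵢ = 1.370 > 1, so g(0) = 0.198 > 0 and g(1) = -0.370 < 0.
Binary case is linear: z₁(K₁−1)(1+ψ(K₂−1)) + z₂(K₂−1)(1+ψ(K₁−1)) = 0
⇒ ψ = [z₁(K₁−1)+z₂(K₂−1)] / [−(K₁−1)(K₂−1)] = 0.1983/0.4533 = 0.437
Compositions from xᵢ = zᵢ/(1+ψ(Kᵢ−1)), yᵢ = Kᵢxᵢ:
  n-heptane: x = 0.448, y = 0.782
  n-nonane: x = 0.552, y = 0.218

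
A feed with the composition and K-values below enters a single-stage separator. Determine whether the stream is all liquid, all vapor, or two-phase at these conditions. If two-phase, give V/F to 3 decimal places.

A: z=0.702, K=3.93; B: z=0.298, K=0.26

ΣzᵢKᵢ = 2.836; Σzᵢ/Kᵢ = 1.325.
Both exceed 1, so a two-phase solution exists.
Let ψ = V/F and solve Σ zᵢ(Kᵢ−1)/(1+ψ(Kᵢ−1)) = 0.
Iterate (Newton) starting at ψ = 0.66:
  ψ = 0.660: g = 0.2701, g' = -1.324 → ψ = 0.864
  ψ = 0.864: g = -0.0291, g' = -1.738 → ψ = 0.847
Converged at ψ = 0.847.

two-phase, V/F = 0.847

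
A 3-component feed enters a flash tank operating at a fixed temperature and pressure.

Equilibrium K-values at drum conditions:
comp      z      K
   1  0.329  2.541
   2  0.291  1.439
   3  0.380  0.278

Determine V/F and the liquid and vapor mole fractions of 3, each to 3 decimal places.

V/F = 0.450, x_3 = 0.563, y_3 = 0.156

Rachford–Rice: g(V/F) = Σ zᵢ(Kᵢ−1)/(1+V/F(Kᵢ−1)) = 0.
Check two-phase: ΣzᵢKᵢ = 1.360 > 1 and Σzᵢ/Kᵢ = 1.699 > 1, so g(0) = 0.360 > 0 and g(1) = -0.699 < 0.
Newton–Raphson from V/F = 0.34:
  V/F = 0.340: g = 0.0802, g' = -0.727 → V/F = 0.450
Converged at V/F = 0.450.
Compositions from xᵢ = zᵢ/(1+V/F(Kᵢ−1)), yᵢ = Kᵢxᵢ:
  1: x = 0.194, y = 0.494
  2: x = 0.243, y = 0.350
  3: x = 0.563, y = 0.156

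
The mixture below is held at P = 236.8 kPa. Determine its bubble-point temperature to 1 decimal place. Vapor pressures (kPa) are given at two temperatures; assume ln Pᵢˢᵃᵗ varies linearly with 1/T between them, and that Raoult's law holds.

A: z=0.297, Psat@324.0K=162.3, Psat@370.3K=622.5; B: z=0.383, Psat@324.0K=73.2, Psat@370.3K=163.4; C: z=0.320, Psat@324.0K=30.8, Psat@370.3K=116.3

T = 362.5 K

Bubble-point temperature: ΣzᵢPᵢˢᵃᵗ(T) = P. Interpolate ln Pᵢˢᵃᵗ = aᵢ + bᵢ/T.
  T = 324.0 K: ΣzᵢPᵢˢᵃᵗ = 86.09 kPa
  T = 370.3 K: ΣzᵢPᵢˢᵃᵗ = 284.68 kPa
  T = 347.1 K: ΣzᵢPᵢˢᵃᵗ = 161.57 kPa
  T = 358.7 K: ΣzᵢPᵢˢᵃᵗ = 216.12 kPa
  T = 364.5 K: ΣzᵢPᵢˢᵃᵗ = 248.51 kPa
  T = 361.6 K: ΣzᵢPᵢˢᵃᵗ = 231.86 kPa
Interpolating between 361.6 K and 364.5 K gives T ≈ 362.5 K.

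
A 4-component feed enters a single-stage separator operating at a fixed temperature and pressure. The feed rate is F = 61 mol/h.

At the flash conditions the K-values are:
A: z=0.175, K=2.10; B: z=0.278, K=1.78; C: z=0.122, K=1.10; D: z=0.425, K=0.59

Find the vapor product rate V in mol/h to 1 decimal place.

V = 46.2 mol/h

Material balance + equilibrium reduce to Σ zᵢ(Kᵢ−1)/(1+β(Kᵢ−1)) = 0.
Check two-phase: ΣzᵢKᵢ = 1.247 > 1 and Σzᵢ/Kᵢ = 1.071 > 1, so g(0) = 0.247 > 0 and g(1) = -0.071 < 0.
Newton iteration, β⁰ = 0.5:
  β = 0.500: g = 0.0726, g' = -0.290 → β = 0.751
  β = 0.751: g = 0.0018, g' = -0.281 → β = 0.757
Converged at β = 0.757.
Then V = β·F = 0.7572·61 = 46.2 mol/h and L = F − V = 14.8 mol/h.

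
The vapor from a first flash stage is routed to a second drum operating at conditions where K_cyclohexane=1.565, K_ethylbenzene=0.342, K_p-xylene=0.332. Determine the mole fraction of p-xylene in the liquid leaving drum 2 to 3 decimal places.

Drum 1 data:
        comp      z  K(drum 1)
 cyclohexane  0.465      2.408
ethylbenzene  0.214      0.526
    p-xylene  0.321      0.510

x_p-xylene (drum 2) = 0.274

Drum 1:
Let ψ₁ = V/F and solve Σ zᵢ(Kᵢ−1)/(1+ψ₁(Kᵢ−1)) = 0.
g(0) = ΣzᵢKᵢ − 1 = 0.396 and g(1) = 1 − Σzᵢ/Kᵢ = -0.229, so a root lies in (0, 1).
Iterate (Newton) starting at ψ₁ = 0.5:
  ψ₁ = 0.500: g = 0.0430, g' = -0.535 → ψ₁ = 0.580
  ψ₁ = 0.580: g = 0.0006, g' = -0.521 → ψ₁ = 0.581
Converged at ψ₁ = 0.581.
Drum-1 compositions:
  cyclohexane: x = 0.256, y = 0.616
  ethylbenzene: x = 0.295, y = 0.155
  p-xylene: x = 0.449, y = 0.229
Drum-2 feed = drum-1 vapor: z₂ = (0.6157, 0.1554, 0.2289).
Drum 2:
Rachford–Rice: g(ψ₂) = Σ zᵢ(Kᵢ−1)/(1+ψ₂(Kᵢ−1)) = 0.
g(0) = ΣzᵢKᵢ − 1 = 0.093 and g(1) = 1 − Σzᵢ/Kᵢ = -0.537, so a root lies in (0, 1).
Newton–Raphson from ψ₂ = 0.55:
  ψ₂ = 0.550: g = -0.1366, g' = -0.535 → ψ₂ = 0.295
  ψ₂ = 0.295: g = -0.0190, g' = -0.406 → ψ₂ = 0.248
  ψ₂ = 0.248: g = -0.0003, g' = -0.394 → ψ₂ = 0.247
Converged at ψ₂ = 0.247.
  cyclohexane: x = 0.540, y = 0.846
  ethylbenzene: x = 0.186, y = 0.063
  p-xylene: x = 0.274, y = 0.091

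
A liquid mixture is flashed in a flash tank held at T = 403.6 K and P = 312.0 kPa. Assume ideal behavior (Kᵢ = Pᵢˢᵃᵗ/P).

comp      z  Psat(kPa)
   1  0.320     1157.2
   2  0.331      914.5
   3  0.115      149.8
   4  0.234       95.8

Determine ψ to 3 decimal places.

Raoult's law: Kᵢ = Pᵢˢᵃᵗ/P = Pᵢˢᵃᵗ/312.0.
  K_1 = 1157.2/312.0 = 3.70897, K_2 = 914.5/312.0 = 2.93109, K_3 = 149.8/312.0 = 0.48013, K_4 = 95.8/312.0 = 0.30705
Iterate (Newton) starting at ψ = 0.5:
  ψ = 0.500: g = 0.3645, g' = -1.063 → ψ = 0.843
  ψ = 0.843: g = 0.0110, g' = -1.145 → ψ = 0.852
Converged at ψ = 0.852.

ψ = 0.852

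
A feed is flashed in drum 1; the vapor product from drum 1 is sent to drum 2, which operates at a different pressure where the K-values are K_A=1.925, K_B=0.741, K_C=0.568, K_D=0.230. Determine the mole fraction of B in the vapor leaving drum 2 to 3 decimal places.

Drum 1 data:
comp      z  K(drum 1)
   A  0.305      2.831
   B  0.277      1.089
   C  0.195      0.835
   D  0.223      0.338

y_B (drum 2) = 0.229

Drum 1:
Newton–Raphson from ψ₁ = 0.5:
  ψ₁ = 0.500: g = 0.0594, g' = -0.505 → ψ₁ = 0.618
  ψ₁ = 0.618: g = -0.0001, g' = -0.513 → ψ₁ = 0.617
Converged at ψ₁ = 0.617.
Drum-1 compositions:
  A: x = 0.143, y = 0.405
  B: x = 0.263, y = 0.286
  C: x = 0.217, y = 0.181
  D: x = 0.377, y = 0.127
Drum-2 feed = drum-1 vapor: z₂ = (0.4053, 0.2859, 0.1813, 0.1275).
Drum 2:
Let ψ₂ = V/F and solve Σ zᵢ(Kᵢ−1)/(1+ψ₂(Kᵢ−1)) = 0.
Feasibility: ΣzᵢKᵢ = 1.124, Σzᵢ/Kᵢ = 1.470 — both > 1, two phases present.
Newton iteration, ψ₂⁰ = 0.46:
  ψ₂ = 0.460: g = -0.0708, g' = -0.429 → ψ₂ = 0.295
  ψ₂ = 0.295: g = -0.0024, g' = -0.407 → ψ₂ = 0.289
Converged at ψ₂ = 0.289.
  A: x = 0.320, y = 0.616
  B: x = 0.309, y = 0.229
  C: x = 0.207, y = 0.118
  D: x = 0.164, y = 0.038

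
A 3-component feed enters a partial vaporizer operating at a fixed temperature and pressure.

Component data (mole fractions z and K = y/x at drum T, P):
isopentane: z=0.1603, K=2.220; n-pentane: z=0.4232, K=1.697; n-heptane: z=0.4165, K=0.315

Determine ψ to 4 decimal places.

ψ = 0.3481

Newton–Raphson from ψ = 0.5:
  ψ = 0.5000: g = -0.09371, g' = -0.6572 → ψ = 0.3574
  ψ = 0.3574: g = -0.00547, g' = -0.5902 → ψ = 0.3481
Converged at ψ = 0.3481.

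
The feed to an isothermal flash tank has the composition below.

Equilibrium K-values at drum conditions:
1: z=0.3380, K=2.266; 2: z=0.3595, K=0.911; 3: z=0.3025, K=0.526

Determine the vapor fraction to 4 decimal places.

ψ = 0.6291

Material balance + equilibrium reduce to Σ zᵢ(Kᵢ−1)/(1+ψ(Kᵢ−1)) = 0.
Feasibility: ΣzᵢKᵢ = 1.2525, Σzᵢ/Kᵢ = 1.1189 — both > 1, two phases present.
Iterate (Newton) starting at ψ = 0.57:
  ψ = 0.5700: g = 0.01838, g' = -0.3135 → ψ = 0.6286
  ψ = 0.6286: g = 0.00015, g' = -0.3091 → ψ = 0.6291
Converged at ψ = 0.6291.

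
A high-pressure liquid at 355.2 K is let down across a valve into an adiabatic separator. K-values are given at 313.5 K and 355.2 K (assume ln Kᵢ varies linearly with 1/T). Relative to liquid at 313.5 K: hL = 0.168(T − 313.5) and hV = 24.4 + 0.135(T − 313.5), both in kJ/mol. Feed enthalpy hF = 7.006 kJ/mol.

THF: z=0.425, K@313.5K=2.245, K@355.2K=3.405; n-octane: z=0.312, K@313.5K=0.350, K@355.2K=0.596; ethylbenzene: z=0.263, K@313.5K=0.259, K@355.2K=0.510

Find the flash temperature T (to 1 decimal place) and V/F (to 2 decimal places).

Adiabatic flash: solve Rachford–Rice at each trial T, then check hF = ψ·hV(T) + (1−ψ)·hL(T).
  T = 313.5 K: K = (2.245, 0.350, 0.259), RR gives ψ = 0.152, H_out = 3.717 kJ/mol
  T = 355.2 K: K = (3.405, 0.596, 0.510), RR gives ψ = 0.715, H_out = 23.477 kJ/mol
  T = 334.4 K: K = (2.802, 0.465, 0.372), RR gives ψ = 0.415, H_out = 13.347 kJ/mol
  T = 323.9 K: K = (2.516, 0.405, 0.312), RR gives ψ = 0.286, H_out = 8.635 kJ/mol
  T = 318.7 K: K = (2.379, 0.377, 0.285), RR gives ψ = 0.221, H_out = 6.233 kJ/mol
  T = 321.3 K: K = (2.447, 0.391, 0.298), RR gives ψ = 0.254, H_out = 7.445 kJ/mol
  T = 320.0 K: K = (2.413, 0.384, 0.291), RR gives ψ = 0.238, H_out = 6.842 kJ/mol
Linear interpolation between T = 320.0 (H_out = 6.842) and T = 321.3 (H_out = 7.445) on hF = 7.006 gives T ≈ 320.4 K, at which ψ = 0.24.

T = 320.4 K, V/F = 0.24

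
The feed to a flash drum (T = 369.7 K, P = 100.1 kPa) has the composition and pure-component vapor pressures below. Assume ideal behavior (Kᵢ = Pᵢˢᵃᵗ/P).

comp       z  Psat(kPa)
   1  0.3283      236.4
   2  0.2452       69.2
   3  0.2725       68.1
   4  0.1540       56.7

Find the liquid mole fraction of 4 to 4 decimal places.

Raoult's law: Kᵢ = Pᵢˢᵃᵗ/P = Pᵢˢᵃᵗ/100.1.
  K_1 = 236.4/100.1 = 2.361638, K_2 = 69.2/100.1 = 0.691309, K_3 = 68.1/100.1 = 0.680320, K_4 = 56.7/100.1 = 0.566434
Newton iteration, ψ⁰ = 0.5:
  ψ = 0.5000: g = -0.01248, g' = -0.3348 → ψ = 0.4627
  ψ = 0.4627: g = 0.00018, g' = -0.3445 → ψ = 0.4632
Converged at ψ = 0.4632.
Compositions from xᵢ = zᵢ/(1+ψ(Kᵢ−1)), yᵢ = Kᵢxᵢ:
  1: x = 0.2013, y = 0.4754
  2: x = 0.2861, y = 0.1978
  3: x = 0.3199, y = 0.2176
  4: x = 0.1927, y = 0.1092

x_4 = 0.1927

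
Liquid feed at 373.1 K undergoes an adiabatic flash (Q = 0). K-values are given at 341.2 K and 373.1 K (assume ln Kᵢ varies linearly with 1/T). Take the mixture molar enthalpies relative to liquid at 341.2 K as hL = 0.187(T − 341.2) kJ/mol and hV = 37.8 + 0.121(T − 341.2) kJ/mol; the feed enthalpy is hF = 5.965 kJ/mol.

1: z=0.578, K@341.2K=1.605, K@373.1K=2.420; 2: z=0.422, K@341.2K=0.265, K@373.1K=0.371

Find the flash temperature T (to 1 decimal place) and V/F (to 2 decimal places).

Adiabatic flash: solve Rachford–Rice at each trial T, then check hF = ψ·hV(T) + (1−ψ)·hL(T).
  T = 341.2 K: K = (1.605, 0.265), RR gives ψ = 0.089, H_out = 3.359 kJ/mol
  T = 373.1 K: K = (2.420, 0.371), RR gives ψ = 0.622, H_out = 28.158 kJ/mol
  T = 357.1 K: K = (1.988, 0.316), RR gives ψ = 0.417, H_out = 18.315 kJ/mol
  T = 349.1 K: K = (1.789, 0.290), RR gives ψ = 0.279, H_out = 11.880 kJ/mol
  T = 345.1 K: K = (1.695, 0.277), RR gives ψ = 0.192, H_out = 7.933 kJ/mol
  T = 343.1 K: K = (1.648, 0.271), RR gives ψ = 0.142, H_out = 5.695 kJ/mol
Linear interpolation between T = 343.1 (H_out = 5.695) and T = 345.1 (H_out = 7.933) on hF = 5.965 gives T ≈ 343.3 K, at which ψ = 0.15.

T = 343.3 K, V/F = 0.15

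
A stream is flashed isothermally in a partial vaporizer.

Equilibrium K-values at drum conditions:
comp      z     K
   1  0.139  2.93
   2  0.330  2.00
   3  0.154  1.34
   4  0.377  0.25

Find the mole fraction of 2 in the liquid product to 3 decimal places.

x_2 = 0.230

Rachford–Rice: g(β) = Σ zᵢ(Kᵢ−1)/(1+β(Kᵢ−1)) = 0.
Feasibility: ΣzᵢKᵢ = 1.368, Σzᵢ/Kᵢ = 1.835 — both > 1, two phases present.
Iterate (Newton) starting at β = 0.5:
  β = 0.500: g = -0.0511, g' = -0.837 → β = 0.439
  β = 0.439: g = -0.0013, g' = -0.796 → β = 0.437
Converged at β = 0.437.
Compositions from xᵢ = zᵢ/(1+β(Kᵢ−1)), yᵢ = Kᵢxᵢ:
  1: x = 0.075, y = 0.221
  2: x = 0.230, y = 0.459
  3: x = 0.134, y = 0.180
  4: x = 0.561, y = 0.140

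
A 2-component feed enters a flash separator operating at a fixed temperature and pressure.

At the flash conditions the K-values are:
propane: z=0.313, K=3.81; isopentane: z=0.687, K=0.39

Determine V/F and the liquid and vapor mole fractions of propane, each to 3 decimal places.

V/F = 0.269, x_propane = 0.178, y_propane = 0.680

Material balance + equilibrium reduce to Σ zᵢ(Kᵢ−1)/(1+V/F(Kᵢ−1)) = 0.
Feasibility: ΣzᵢKᵢ = 1.460, Σzᵢ/Kᵢ = 1.844 — both > 1, two phases present.
Binary case is linear: z₁(K₁−1)(1+V/F(K₂−1)) + z₂(K₂−1)(1+V/F(K₁−1)) = 0
⇒ V/F = [z₁(K₁−1)+z₂(K₂−1)] / [−(K₁−1)(K₂−1)] = 0.4605/1.7141 = 0.269
Compositions from xᵢ = zᵢ/(1+V/F(Kᵢ−1)), yᵢ = Kᵢxᵢ:
  propane: x = 0.178, y = 0.680
  isopentane: x = 0.822, y = 0.320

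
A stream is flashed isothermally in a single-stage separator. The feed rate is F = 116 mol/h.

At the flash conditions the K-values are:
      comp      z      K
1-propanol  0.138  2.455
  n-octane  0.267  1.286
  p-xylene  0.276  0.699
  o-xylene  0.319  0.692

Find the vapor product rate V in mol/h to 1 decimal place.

V = 40.3 mol/h

Newton iteration, ψ⁰ = 0.39:
  ψ = 0.390: g = -0.0090, g' = -0.208 → ψ = 0.347
  ψ = 0.347: g = 0.0002, g' = -0.216 → ψ = 0.348
Converged at ψ = 0.348.
Then V = ψ·F = 0.3476·116 = 40.3 mol/h and L = F − V = 75.7 mol/h.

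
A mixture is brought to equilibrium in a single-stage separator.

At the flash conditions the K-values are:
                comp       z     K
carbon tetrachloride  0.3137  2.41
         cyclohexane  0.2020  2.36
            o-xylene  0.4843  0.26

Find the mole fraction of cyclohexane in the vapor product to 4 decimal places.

Let ψ = V/F and solve Σ zᵢ(Kᵢ−1)/(1+ψ(Kᵢ−1)) = 0.
Check two-phase: ΣzᵢKᵢ = 1.3587 > 1 and Σzᵢ/Kᵢ = 2.0785 > 1, so g(0) = 0.3587 > 0 and g(1) = -1.0785 < 0.
Newton iteration, ψ⁰ = 0.57:
  ψ = 0.5700: g = -0.21984, g' = -1.1035 → ψ = 0.3708
  ψ = 0.3708: g = -0.02081, g' = -0.9377 → ψ = 0.3486
  ψ = 0.3486: g = -0.00005, g' = -0.9339 → ψ = 0.3485
Converged at ψ = 0.3485.
Compositions from xᵢ = zᵢ/(1+ψ(Kᵢ−1)), yᵢ = Kᵢxᵢ:
  carbon tetrachloride: x = 0.2103, y = 0.5069
  cyclohexane: x = 0.1370, y = 0.3234
  o-xylene: x = 0.6526, y = 0.1697

y_cyclohexane = 0.3234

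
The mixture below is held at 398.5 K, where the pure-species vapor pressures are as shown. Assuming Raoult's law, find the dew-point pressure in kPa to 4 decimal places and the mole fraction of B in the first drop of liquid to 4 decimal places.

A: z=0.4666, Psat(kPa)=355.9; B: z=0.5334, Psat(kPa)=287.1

At the dew point ψ → 1, so Σzᵢ/Kᵢ = 1 with Kᵢ = Pᵢˢᵃᵗ/P ⇒ 1/P = Σzᵢ/Pᵢˢᵃᵗ.
1/P = 0.4666/355.9 + 0.5334/287.1 = 0.0031689 ⇒ P = 315.5638 kPa
xᵢ = zᵢP/Pᵢˢᵃᵗ ⇒ x_B = 0.5334·315.5638/287.1 = 0.5863

Pdew = 315.5638 kPa, x_B = 0.5863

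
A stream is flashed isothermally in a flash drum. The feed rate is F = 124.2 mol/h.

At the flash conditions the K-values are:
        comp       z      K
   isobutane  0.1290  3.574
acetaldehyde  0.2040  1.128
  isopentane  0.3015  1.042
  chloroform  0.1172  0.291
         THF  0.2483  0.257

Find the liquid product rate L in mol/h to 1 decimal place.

Rachford–Rice: g(ψ) = Σ zᵢ(Kᵢ−1)/(1+ψ(Kᵢ−1)) = 0.
Check two-phase: ΣzᵢKᵢ = 1.1032 > 1 and Σzᵢ/Kᵢ = 1.8752 > 1, so g(0) = 0.1032 > 0 and g(1) = -0.8752 < 0.
Newton–Raphson from ψ = 0.66:
  ψ = 0.6600: g = -0.35875, g' = -0.8566 → ψ = 0.2412
  ψ = 0.2412: g = -0.08227, g' = -0.6182 → ψ = 0.1081
  ψ = 0.1081: g = 0.00753, g' = -0.7580 → ψ = 0.1180
  ψ = 0.1180: g = 0.00008, g' = -0.7414 → ψ = 0.1182
Converged at ψ = 0.1182.
Then V = ψ·F = 0.1182·124.2 = 14.7 mol/h and L = F − V = 109.5 mol/h.

L = 109.5 mol/h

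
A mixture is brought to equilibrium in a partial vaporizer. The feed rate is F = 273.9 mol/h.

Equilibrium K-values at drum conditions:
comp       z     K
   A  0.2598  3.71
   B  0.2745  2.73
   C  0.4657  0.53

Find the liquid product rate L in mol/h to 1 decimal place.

Let ψ = V/F and solve Σ zᵢ(Kᵢ−1)/(1+ψ(Kᵢ−1)) = 0.
Check two-phase: ΣzᵢKᵢ = 1.9601 > 1 and Σzᵢ/Kᵢ = 1.0493 > 1, so g(0) = 0.9601 > 0 and g(1) = -0.0493 < 0.
Iterate (Newton) starting at ψ = 0.5:
  ψ = 0.5000: g = 0.26748, g' = -0.7560 → ψ = 0.8538
  ψ = 0.8538: g = 0.03859, g' = -0.5946 → ψ = 0.9187
  ψ = 0.9187: g = -0.00005, g' = -0.5978 → ψ = 0.9186
Converged at ψ = 0.9186.
Then V = ψ·F = 0.9186·273.9 = 251.6 mol/h and L = F − V = 22.3 mol/h.

L = 22.3 mol/h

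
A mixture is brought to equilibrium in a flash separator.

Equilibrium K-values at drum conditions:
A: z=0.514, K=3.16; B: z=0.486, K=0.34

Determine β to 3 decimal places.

Let β = V/F and solve Σ zᵢ(Kᵢ−1)/(1+β(Kᵢ−1)) = 0.
Feasibility: ΣzᵢKᵢ = 1.789, Σzᵢ/Kᵢ = 1.592 — both > 1, two phases present.
Newton–Raphson from β = 0.65:
  β = 0.650: g = -0.0999, g' = -1.064 → β = 0.556
  β = 0.556: g = -0.0024, g' = -1.023 → β = 0.554
Converged at β = 0.554.

β = 0.554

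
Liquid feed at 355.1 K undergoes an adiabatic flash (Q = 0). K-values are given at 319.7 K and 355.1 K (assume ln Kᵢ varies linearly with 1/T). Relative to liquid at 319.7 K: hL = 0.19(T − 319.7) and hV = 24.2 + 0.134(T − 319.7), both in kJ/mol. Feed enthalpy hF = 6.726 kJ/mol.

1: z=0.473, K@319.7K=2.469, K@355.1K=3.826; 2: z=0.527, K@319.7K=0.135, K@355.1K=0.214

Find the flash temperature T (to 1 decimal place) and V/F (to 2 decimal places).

T = 325.3 K, V/F = 0.24

Adiabatic flash: solve Rachford–Rice at each trial T, then check hF = ψ·hV(T) + (1−ψ)·hL(T).
  T = 319.7 K: K = (2.469, 0.135), RR gives ψ = 0.188, H_out = 4.551 kJ/mol
  T = 355.1 K: K = (3.826, 0.214), RR gives ψ = 0.415, H_out = 15.953 kJ/mol
  T = 337.4 K: K = (3.109, 0.172), RR gives ψ = 0.321, H_out = 10.822 kJ/mol
  T = 328.5 K: K = (2.777, 0.153), RR gives ψ = 0.262, H_out = 7.879 kJ/mol
  T = 324.1 K: K = (2.621, 0.144), RR gives ψ = 0.227, H_out = 6.279 kJ/mol
  T = 326.3 K: K = (2.698, 0.148), RR gives ψ = 0.245, H_out = 7.093 kJ/mol
Linear interpolation between T = 324.1 (H_out = 6.279) and T = 326.3 (H_out = 7.093) on hF = 6.726 gives T ≈ 325.3 K, at which ψ = 0.24.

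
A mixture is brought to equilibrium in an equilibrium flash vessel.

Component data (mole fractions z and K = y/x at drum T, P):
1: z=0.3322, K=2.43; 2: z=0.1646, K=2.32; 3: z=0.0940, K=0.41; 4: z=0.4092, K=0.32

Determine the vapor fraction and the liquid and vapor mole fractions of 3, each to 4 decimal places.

Material balance + equilibrium reduce to Σ zᵢ(Kᵢ−1)/(1+ψ(Kᵢ−1)) = 0.
g(0) = ΣzᵢKᵢ − 1 = 0.3586 and g(1) = 1 − Σzᵢ/Kᵢ = -0.7157, so a root lies in (0, 1).
Newton–Raphson from ψ = 0.5:
  ψ = 0.5000: g = -0.09239, g' = -0.8353 → ψ = 0.3894
  ψ = 0.3894: g = -0.00183, g' = -0.8106 → ψ = 0.3871
Converged at ψ = 0.3871.
Compositions from xᵢ = zᵢ/(1+ψ(Kᵢ−1)), yᵢ = Kᵢxᵢ:
  1: x = 0.2138, y = 0.5196
  2: x = 0.1089, y = 0.2527
  3: x = 0.1218, y = 0.0499
  4: x = 0.5554, y = 0.1777

ψ = 0.3871, x_3 = 0.1218, y_3 = 0.0499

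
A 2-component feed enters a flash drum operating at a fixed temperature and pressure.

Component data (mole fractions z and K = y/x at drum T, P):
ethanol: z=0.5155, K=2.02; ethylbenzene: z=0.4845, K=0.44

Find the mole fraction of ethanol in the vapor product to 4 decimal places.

y_ethanol = 0.7159

Binary case is linear: z₁(K₁−1)(1+ψ(K₂−1)) + z₂(K₂−1)(1+ψ(K₁−1)) = 0
⇒ ψ = [z₁(K₁−1)+z₂(K₂−1)] / [−(K₁−1)(K₂−1)] = 0.25449/0.57120 = 0.4455
Compositions from xᵢ = zᵢ/(1+ψ(Kᵢ−1)), yᵢ = Kᵢxᵢ:
  ethanol: x = 0.3544, y = 0.7159
  ethylbenzene: x = 0.6456, y = 0.2841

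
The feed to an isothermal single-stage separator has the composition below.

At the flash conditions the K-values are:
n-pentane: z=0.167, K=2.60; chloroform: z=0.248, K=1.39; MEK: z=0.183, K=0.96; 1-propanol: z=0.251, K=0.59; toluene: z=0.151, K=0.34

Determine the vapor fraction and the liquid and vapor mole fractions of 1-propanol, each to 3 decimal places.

ψ = 0.348, x_1-propanol = 0.293, y_1-propanol = 0.173

Let ψ = V/F and solve Σ zᵢ(Kᵢ−1)/(1+ψ(Kᵢ−1)) = 0.
Feasibility: ΣzᵢKᵢ = 1.154, Σzᵢ/Kᵢ = 1.303 — both > 1, two phases present.
Newton iteration, ψ⁰ = 0.65:
  ψ = 0.650: g = -0.1142, g' = -0.407 → ψ = 0.370
  ψ = 0.370: g = -0.0081, g' = -0.372 → ψ = 0.348
Converged at ψ = 0.348.
Compositions from xᵢ = zᵢ/(1+ψ(Kᵢ−1)), yᵢ = Kᵢxᵢ:
  n-pentane: x = 0.107, y = 0.279
  chloroform: x = 0.218, y = 0.304
  MEK: x = 0.186, y = 0.178
  1-propanol: x = 0.293, y = 0.173
  toluene: x = 0.196, y = 0.067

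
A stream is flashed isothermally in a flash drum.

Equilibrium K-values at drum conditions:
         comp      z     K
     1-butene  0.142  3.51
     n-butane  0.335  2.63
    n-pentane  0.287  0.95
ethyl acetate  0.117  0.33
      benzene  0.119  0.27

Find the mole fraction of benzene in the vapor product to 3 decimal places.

Material balance + equilibrium reduce to Σ zᵢ(Kᵢ−1)/(1+V/F(Kᵢ−1)) = 0.
g(0) = ΣzᵢKᵢ − 1 = 0.723 and g(1) = 1 − Σzᵢ/Kᵢ = -0.265, so a root lies in (0, 1).
Iterate (Newton) starting at V/F = 0.5:
  V/F = 0.500: g = 0.1895, g' = -0.723 → V/F = 0.762
  V/F = 0.762: g = -0.0050, g' = -0.825 → V/F = 0.756
Converged at V/F = 0.756.
Compositions from xᵢ = zᵢ/(1+V/F(Kᵢ−1)), yᵢ = Kᵢxᵢ:
  1-butene: x = 0.049, y = 0.172
  n-butane: x = 0.150, y = 0.395
  n-pentane: x = 0.298, y = 0.283
  ethyl acetate: x = 0.237, y = 0.078
  benzene: x = 0.266, y = 0.072

y_benzene = 0.072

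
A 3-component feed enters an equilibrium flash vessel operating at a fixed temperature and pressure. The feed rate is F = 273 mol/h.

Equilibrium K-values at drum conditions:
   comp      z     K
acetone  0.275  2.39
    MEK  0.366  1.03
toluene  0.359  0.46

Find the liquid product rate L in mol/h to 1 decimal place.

Newton iteration, β⁰ = 0.5:
  β = 0.500: g = -0.0292, g' = -0.382 → β = 0.423
  β = 0.423: g = 0.0001, g' = -0.387 → β = 0.424
Converged at β = 0.424.
Then V = β·F = 0.4238·273 = 115.7 mol/h and L = F − V = 157.3 mol/h.

L = 157.3 mol/h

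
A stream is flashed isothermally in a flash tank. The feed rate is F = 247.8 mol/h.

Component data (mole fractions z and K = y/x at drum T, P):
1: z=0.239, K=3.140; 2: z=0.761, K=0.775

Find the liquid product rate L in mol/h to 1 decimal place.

Material balance + equilibrium reduce to Σ zᵢ(Kᵢ−1)/(1+V/F(Kᵢ−1)) = 0.
Check two-phase: ΣzᵢKᵢ = 1.340 > 1 and Σzᵢ/Kᵢ = 1.058 > 1, so g(0) = 0.340 > 0 and g(1) = -0.058 < 0.
Newton iteration, V/F⁰ = 0.5:
  V/F = 0.500: g = 0.0542, g' = -0.304 → V/F = 0.678
  V/F = 0.678: g = 0.0067, g' = -0.236 → V/F = 0.706
  V/F = 0.706: g = 0.0001, g' = -0.228 → V/F = 0.707
Converged at V/F = 0.707.
Then V = V/F·F = 0.7066·247.8 = 175.1 mol/h and L = F − V = 72.7 mol/h.

L = 72.7 mol/h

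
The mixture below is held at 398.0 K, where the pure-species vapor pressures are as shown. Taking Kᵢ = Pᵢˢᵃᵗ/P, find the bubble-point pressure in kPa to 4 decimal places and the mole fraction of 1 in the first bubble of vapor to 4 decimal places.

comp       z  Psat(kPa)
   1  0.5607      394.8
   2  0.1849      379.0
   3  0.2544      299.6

At the bubble point ψ → 0, so ΣzᵢKᵢ = 1 with Kᵢ = Pᵢˢᵃᵗ/P ⇒ P = ΣzᵢPᵢˢᵃᵗ.
P = 0.5607·394.8 + 0.1849·379.0 + 0.2544·299.6 = 367.6597 kPa
yᵢ = zᵢPᵢˢᵃᵗ/P ⇒ y_1 = 0.5607·394.8/367.6597 = 0.6021

Pbub = 367.6597 kPa, y_1 = 0.6021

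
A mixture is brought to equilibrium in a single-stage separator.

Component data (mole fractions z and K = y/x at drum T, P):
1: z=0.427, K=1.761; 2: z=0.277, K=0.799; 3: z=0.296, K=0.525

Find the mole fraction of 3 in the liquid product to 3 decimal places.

Let ψ = V/F and solve Σ zᵢ(Kᵢ−1)/(1+ψ(Kᵢ−1)) = 0.
Feasibility: ΣzᵢKᵢ = 1.129, Σzᵢ/Kᵢ = 1.153 — both > 1, two phases present.
Iterate (Newton) starting at ψ = 0.5:
  ψ = 0.500: g = -0.0109, g' = -0.258 → ψ = 0.458
Converged at ψ = 0.458.
Compositions from xᵢ = zᵢ/(1+ψ(Kᵢ−1)), yᵢ = Kᵢxᵢ:
  1: x = 0.317, y = 0.558
  2: x = 0.305, y = 0.244
  3: x = 0.378, y = 0.199

x_3 = 0.378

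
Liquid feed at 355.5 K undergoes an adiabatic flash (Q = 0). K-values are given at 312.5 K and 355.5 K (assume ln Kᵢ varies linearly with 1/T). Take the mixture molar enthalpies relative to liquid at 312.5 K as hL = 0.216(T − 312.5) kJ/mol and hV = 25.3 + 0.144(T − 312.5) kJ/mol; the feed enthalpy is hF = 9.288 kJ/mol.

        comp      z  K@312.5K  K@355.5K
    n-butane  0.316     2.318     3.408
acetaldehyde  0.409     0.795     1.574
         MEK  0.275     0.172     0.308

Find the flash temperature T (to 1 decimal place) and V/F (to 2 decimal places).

T = 320.7 K, V/F = 0.30

Adiabatic flash: solve Rachford–Rice at each trial T, then check hF = ψ·hV(T) + (1−ψ)·hL(T).
  T = 312.5 K: K = (2.318, 0.795, 0.172), RR gives ψ = 0.152, H_out = 3.844 kJ/mol
  T = 355.5 K: K = (3.408, 1.574, 0.308), RR gives ψ = 0.794, H_out = 26.923 kJ/mol
  T = 334.0 K: K = (2.846, 1.143, 0.235), RR gives ψ = 0.523, H_out = 17.077 kJ/mol
  T = 323.2 K: K = (2.576, 0.958, 0.202), RR gives ψ = 0.349, H_out = 10.862 kJ/mol
  T = 317.9 K: K = (2.447, 0.875, 0.187), RR gives ψ = 0.253, H_out = 7.481 kJ/mol
  T = 320.5 K: K = (2.510, 0.915, 0.194), RR gives ψ = 0.301, H_out = 9.164 kJ/mol
  T = 321.9 K: K = (2.544, 0.938, 0.198), RR gives ψ = 0.326, H_out = 10.051 kJ/mol
Linear interpolation between T = 320.5 (H_out = 9.164) and T = 321.9 (H_out = 10.051) on hF = 9.288 gives T ≈ 320.7 K, at which ψ = 0.30.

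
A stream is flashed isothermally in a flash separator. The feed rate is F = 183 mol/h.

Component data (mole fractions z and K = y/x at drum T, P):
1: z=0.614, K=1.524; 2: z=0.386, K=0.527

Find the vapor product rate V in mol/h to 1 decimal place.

V = 102.7 mol/h

Material balance + equilibrium reduce to Σ zᵢ(Kᵢ−1)/(1+V/F(Kᵢ−1)) = 0.
Feasibility: ΣzᵢKᵢ = 1.139, Σzᵢ/Kᵢ = 1.135 — both > 1, two phases present.
Newton iteration, V/F⁰ = 0.5:
  V/F = 0.500: g = 0.0158, g' = -0.254 → V/F = 0.562
  V/F = 0.562: g = -0.0002, g' = -0.261 → V/F = 0.561
Converged at V/F = 0.561.
Then V = V/F·F = 0.5615·183 = 102.7 mol/h and L = F − V = 80.3 mol/h.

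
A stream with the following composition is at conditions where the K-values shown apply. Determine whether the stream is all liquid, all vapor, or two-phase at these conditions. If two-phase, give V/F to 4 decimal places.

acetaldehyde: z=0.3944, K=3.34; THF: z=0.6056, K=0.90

all vapor

ΣzᵢKᵢ = 1.8623; Σzᵢ/Kᵢ = 0.7910.
Since Σzᵢ/Kᵢ < 1 the mixture is above its dew point — single vapor phase.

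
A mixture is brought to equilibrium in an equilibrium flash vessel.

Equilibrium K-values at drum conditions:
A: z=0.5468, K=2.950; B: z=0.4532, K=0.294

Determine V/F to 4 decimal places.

V/F = 0.5421

Binary case is linear: z₁(K₁−1)(1+V/F(K₂−1)) + z₂(K₂−1)(1+V/F(K₁−1)) = 0
⇒ V/F = [z₁(K₁−1)+z₂(K₂−1)] / [−(K₁−1)(K₂−1)] = 0.74630/1.37670 = 0.5421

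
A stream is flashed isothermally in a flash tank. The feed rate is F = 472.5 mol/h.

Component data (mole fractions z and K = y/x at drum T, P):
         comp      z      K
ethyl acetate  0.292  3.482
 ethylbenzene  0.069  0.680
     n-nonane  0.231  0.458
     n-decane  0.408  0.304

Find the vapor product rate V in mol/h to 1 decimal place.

Iterate (Newton) starting at ψ = 0.5:
  ψ = 0.500: g = -0.3102, g' = -0.961 → ψ = 0.177
  ψ = 0.177: g = 0.0175, g' = -1.216 → ψ = 0.192
Converged at ψ = 0.192.
Then V = ψ·F = 0.1918·472.5 = 90.6 mol/h and L = F − V = 381.9 mol/h.

V = 90.6 mol/h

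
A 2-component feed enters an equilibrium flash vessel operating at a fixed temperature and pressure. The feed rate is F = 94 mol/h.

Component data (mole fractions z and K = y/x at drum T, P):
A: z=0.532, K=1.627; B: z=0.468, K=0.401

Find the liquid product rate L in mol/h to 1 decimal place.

L = 80.7 mol/h

Let β = V/F and solve Σ zᵢ(Kᵢ−1)/(1+β(Kᵢ−1)) = 0.
g(0) = ΣzᵢKᵢ − 1 = 0.053 and g(1) = 1 − Σzᵢ/Kᵢ = -0.494, so a root lies in (0, 1).
Binary case is linear: z₁(K₁−1)(1+β(K₂−1)) + z₂(K₂−1)(1+β(K₁−1)) = 0
⇒ β = [z₁(K₁−1)+z₂(K₂−1)] / [−(K₁−1)(K₂−1)] = 0.0532/0.3756 = 0.142
Then V = β·F = 0.1417·94 = 13.3 mol/h and L = F − V = 80.7 mol/h.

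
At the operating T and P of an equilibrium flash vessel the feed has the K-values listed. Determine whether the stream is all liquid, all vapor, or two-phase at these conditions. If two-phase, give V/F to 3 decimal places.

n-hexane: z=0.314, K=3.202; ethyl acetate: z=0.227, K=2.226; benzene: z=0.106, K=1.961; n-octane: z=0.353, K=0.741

ΣzᵢKᵢ = 1.980; Σzᵢ/Kᵢ = 0.730.
Since Σzᵢ/Kᵢ < 1 the mixture is above its dew point — single vapor phase.

all vapor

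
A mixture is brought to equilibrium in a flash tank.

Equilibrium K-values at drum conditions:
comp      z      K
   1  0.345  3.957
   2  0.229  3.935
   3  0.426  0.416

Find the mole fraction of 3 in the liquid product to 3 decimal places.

Material balance + equilibrium reduce to Σ zᵢ(Kᵢ−1)/(1+ψ(Kᵢ−1)) = 0.
Feasibility: ΣzᵢKᵢ = 2.443, Σzᵢ/Kᵢ = 1.169 — both > 1, two phases present.
Iterate (Newton) starting at ψ = 0.5:
  ψ = 0.500: g = 0.3326, g' = -1.105 → ψ = 0.801
  ψ = 0.801: g = 0.0360, g' = -0.954 → ψ = 0.839
  ψ = 0.839: g = -0.0003, g' = -0.972 → ψ = 0.838
Converged at ψ = 0.838.
Compositions from xᵢ = zᵢ/(1+ψ(Kᵢ−1)), yᵢ = Kᵢxᵢ:
  1: x = 0.099, y = 0.392
  2: x = 0.066, y = 0.260
  3: x = 0.835, y = 0.347

x_3 = 0.835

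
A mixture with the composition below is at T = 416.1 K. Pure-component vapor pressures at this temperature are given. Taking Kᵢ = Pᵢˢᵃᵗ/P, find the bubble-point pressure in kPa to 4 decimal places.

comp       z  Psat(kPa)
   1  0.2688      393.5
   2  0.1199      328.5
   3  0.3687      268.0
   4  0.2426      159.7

At the bubble point ψ → 0, so ΣzᵢKᵢ = 1 with Kᵢ = Pᵢˢᵃᵗ/P ⇒ P = ΣzᵢPᵢˢᵃᵗ.
P = 0.2688·393.5 + 0.1199·328.5 + 0.3687·268.0 + 0.2426·159.7 = 282.7148 kPa

Pbub = 282.7148 kPa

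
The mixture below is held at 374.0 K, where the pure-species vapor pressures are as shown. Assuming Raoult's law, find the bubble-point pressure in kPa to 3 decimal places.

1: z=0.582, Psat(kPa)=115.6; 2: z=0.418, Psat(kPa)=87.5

Pbub = 103.854 kPa

At the bubble point ψ → 0, so ΣzᵢKᵢ = 1 with Kᵢ = Pᵢˢᵃᵗ/P ⇒ P = ΣzᵢPᵢˢᵃᵗ.
P = 0.582·115.6 + 0.418·87.5 = 103.854 kPa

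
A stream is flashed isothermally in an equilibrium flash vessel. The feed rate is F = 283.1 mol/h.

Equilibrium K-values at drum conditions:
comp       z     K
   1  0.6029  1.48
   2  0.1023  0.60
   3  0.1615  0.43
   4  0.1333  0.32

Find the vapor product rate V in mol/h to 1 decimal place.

V = 67.2 mol/h

Iterate (Newton) starting at V/F = 0.58:
  V/F = 0.5800: g = -0.11411, g' = -0.3979 → V/F = 0.2932
  V/F = 0.2932: g = -0.01642, g' = -0.2996 → V/F = 0.2384
  V/F = 0.2384: g = -0.00027, g' = -0.2899 → V/F = 0.2375
Converged at V/F = 0.2375.
Then V = V/F·F = 0.2375·283.1 = 67.2 mol/h and L = F − V = 215.9 mol/h.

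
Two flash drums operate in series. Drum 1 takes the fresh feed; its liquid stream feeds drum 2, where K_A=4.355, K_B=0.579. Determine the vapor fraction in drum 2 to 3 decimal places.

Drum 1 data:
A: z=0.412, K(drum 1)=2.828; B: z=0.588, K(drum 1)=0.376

Drum 1:
Rachford–Rice: g(ψ₁) = Σ zᵢ(Kᵢ−1)/(1+ψ₁(Kᵢ−1)) = 0.
g(0) = ΣzᵢKᵢ − 1 = 0.386 and g(1) = 1 − Σzᵢ/Kᵢ = -0.710, so a root lies in (0, 1).
Newton–Raphson from ψ₁ = 0.5:
  ψ₁ = 0.500: g = -0.1398, g' = -0.860 → ψ₁ = 0.337
  ψ₁ = 0.337: g = 0.0011, g' = -0.894 → ψ₁ = 0.339
Converged at ψ₁ = 0.339.
Drum-1 compositions:
  A: x = 0.254, y = 0.720
  B: x = 0.746, y = 0.280
Drum-2 feed = drum-1 liquid: z₂ = (0.2545, 0.7455).
Drum 2:
Rachford–Rice: g(ψ₂) = Σ zᵢ(Kᵢ−1)/(1+ψ₂(Kᵢ−1)) = 0.
Check two-phase: ΣzᵢKᵢ = 1.540 > 1 and Σzᵢ/Kᵢ = 1.346 > 1, so g(0) = 0.540 > 0 and g(1) = -0.346 < 0.
Binary case is linear: z₁(K₁−1)(1+ψ₂(K₂−1)) + z₂(K₂−1)(1+ψ₂(K₁−1)) = 0
⇒ ψ₂ = [z₁(K₁−1)+z₂(K₂−1)] / [−(K₁−1)(K₂−1)] = 0.5399/1.4125 = 0.382
  A: x = 0.111, y = 0.486
  B: x = 0.889, y = 0.514

V/F (drum 2) = 0.382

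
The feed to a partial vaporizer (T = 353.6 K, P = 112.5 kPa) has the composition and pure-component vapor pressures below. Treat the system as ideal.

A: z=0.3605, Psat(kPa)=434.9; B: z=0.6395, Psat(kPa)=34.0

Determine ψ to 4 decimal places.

Raoult's law: Kᵢ = Pᵢˢᵃᵗ/P = Pᵢˢᵃᵗ/112.5.
  K_A = 434.9/112.5 = 3.865778, K_B = 34.0/112.5 = 0.302222
Let ψ = V/F and solve Σ zᵢ(Kᵢ−1)/(1+ψ(Kᵢ−1)) = 0.
Feasibility: ΣzᵢKᵢ = 1.5869, Σzᵢ/Kᵢ = 2.2092 — both > 1, two phases present.
Binary case is linear: z₁(K₁−1)(1+ψ(K₂−1)) + z₂(K₂−1)(1+ψ(K₁−1)) = 0
⇒ ψ = [z₁(K₁−1)+z₂(K₂−1)] / [−(K₁−1)(K₂−1)] = 0.58688/1.99968 = 0.2935

ψ = 0.2935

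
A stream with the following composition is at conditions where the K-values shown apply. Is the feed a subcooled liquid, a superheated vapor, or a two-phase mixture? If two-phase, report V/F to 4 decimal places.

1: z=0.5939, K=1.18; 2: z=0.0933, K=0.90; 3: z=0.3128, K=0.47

ΣzᵢKᵢ = 0.9318; Σzᵢ/Kᵢ = 1.2725.
Since ΣzᵢKᵢ < 1 the mixture is below its bubble point — single liquid phase.

subcooled liquid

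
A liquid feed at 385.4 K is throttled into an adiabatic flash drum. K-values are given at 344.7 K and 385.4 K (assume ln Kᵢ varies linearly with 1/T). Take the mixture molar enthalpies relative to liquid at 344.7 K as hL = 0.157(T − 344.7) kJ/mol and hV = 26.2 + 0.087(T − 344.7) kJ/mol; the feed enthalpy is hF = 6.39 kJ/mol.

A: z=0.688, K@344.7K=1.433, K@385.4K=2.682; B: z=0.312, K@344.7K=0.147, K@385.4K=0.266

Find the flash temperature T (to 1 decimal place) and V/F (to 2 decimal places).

Adiabatic flash: solve Rachford–Rice at each trial T, then check hF = ψ·hV(T) + (1−ψ)·hL(T).
  T = 344.7 K: K = (1.433, 0.147), RR gives ψ = 0.086, H_out = 2.253 kJ/mol
  T = 385.4 K: K = (2.682, 0.266), RR gives ψ = 0.752, H_out = 23.946 kJ/mol
  T = 365.0 K: K = (1.993, 0.201), RR gives ψ = 0.547, H_out = 16.739 kJ/mol
  T = 354.9 K: K = (1.700, 0.173), RR gives ψ = 0.386, H_out = 11.430 kJ/mol
  T = 349.8 K: K = (1.563, 0.160), RR gives ψ = 0.264, H_out = 7.622 kJ/mol
  T = 347.2 K: K = (1.496, 0.153), RR gives ψ = 0.183, H_out = 5.149 kJ/mol
  T = 348.5 K: K = (1.529, 0.156), RR gives ψ = 0.225, H_out = 6.443 kJ/mol
Linear interpolation between T = 347.2 (H_out = 5.149) and T = 348.5 (H_out = 6.443) on hF = 6.39 gives T ≈ 348.4 K, at which ψ = 0.22.

T = 348.4 K, V/F = 0.22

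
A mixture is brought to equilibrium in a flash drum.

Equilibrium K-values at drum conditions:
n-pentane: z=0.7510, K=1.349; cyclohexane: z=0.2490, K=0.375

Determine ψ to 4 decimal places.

Binary case is linear: z₁(K₁−1)(1+ψ(K₂−1)) + z₂(K₂−1)(1+ψ(K₁−1)) = 0
⇒ ψ = [z₁(K₁−1)+z₂(K₂−1)] / [−(K₁−1)(K₂−1)] = 0.10647/0.21812 = 0.4881

ψ = 0.4881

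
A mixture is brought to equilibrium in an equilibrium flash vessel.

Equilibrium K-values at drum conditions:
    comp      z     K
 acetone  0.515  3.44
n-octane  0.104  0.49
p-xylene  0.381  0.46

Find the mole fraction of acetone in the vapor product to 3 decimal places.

y_acetone = 0.617

Newton iteration, ψ⁰ = 0.5:
  ψ = 0.500: g = 0.2130, g' = -0.879 → ψ = 0.742
  ψ = 0.742: g = 0.0183, g' = -0.767 → ψ = 0.766
Converged at ψ = 0.766.
Compositions from xᵢ = zᵢ/(1+ψ(Kᵢ−1)), yᵢ = Kᵢxᵢ:
  acetone: x = 0.179, y = 0.617
  n-octane: x = 0.171, y = 0.084
  p-xylene: x = 0.650, y = 0.299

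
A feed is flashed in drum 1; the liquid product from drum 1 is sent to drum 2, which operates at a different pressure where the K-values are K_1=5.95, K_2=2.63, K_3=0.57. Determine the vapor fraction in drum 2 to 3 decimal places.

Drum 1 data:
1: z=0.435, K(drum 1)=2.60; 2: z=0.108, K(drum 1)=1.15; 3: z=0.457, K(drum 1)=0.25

V/F (drum 2) = 0.713

Drum 1:
Rachford–Rice: g(ψ₁) = Σ zᵢ(Kᵢ−1)/(1+ψ₁(Kᵢ−1)) = 0.
g(0) = ΣzᵢKᵢ − 1 = 0.369 and g(1) = 1 − Σzᵢ/Kᵢ = -1.089, so a root lies in (0, 1).
Newton iteration, ψ₁⁰ = 0.57:
  ψ₁ = 0.570: g = -0.2197, g' = -1.091 → ψ₁ = 0.369
  ψ₁ = 0.369: g = -0.0205, g' = -0.934 → ψ₁ = 0.347
Converged at ψ₁ = 0.347.
Drum-1 compositions:
  1: x = 0.280, y = 0.728
  2: x = 0.103, y = 0.118
  3: x = 0.618, y = 0.154
Drum-2 feed = drum-1 liquid: z₂ = (0.2798, 0.1027, 0.6175).
Drum 2:
Material balance + equilibrium reduce to Σ zᵢ(Kᵢ−1)/(1+ψ₂(Kᵢ−1)) = 0.
Check two-phase: ΣzᵢKᵢ = 2.287 > 1 and Σzᵢ/Kᵢ = 1.169 > 1, so g(0) = 1.287 > 0 and g(1) = -0.169 < 0.
Newton iteration, ψ₂⁰ = 0.49:
  ψ₂ = 0.490: g = 0.1610, g' = -0.852 → ψ₂ = 0.679
  ψ₂ = 0.679: g = 0.0220, g' = -0.650 → ψ₂ = 0.713
Converged at ψ₂ = 0.713.
  1: x = 0.062, y = 0.367
  2: x = 0.047, y = 0.125
  3: x = 0.891, y = 0.508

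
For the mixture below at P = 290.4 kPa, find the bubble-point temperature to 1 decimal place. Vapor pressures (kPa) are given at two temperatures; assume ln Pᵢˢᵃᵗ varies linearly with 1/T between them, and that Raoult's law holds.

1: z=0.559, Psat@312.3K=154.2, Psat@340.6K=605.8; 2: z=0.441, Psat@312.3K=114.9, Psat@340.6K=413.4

Bubble-point temperature: ΣzᵢPᵢˢᵃᵗ(T) = P. Interpolate ln Pᵢˢᵃᵗ = aᵢ + bᵢ/T.
  T = 312.3 K: ΣzᵢPᵢˢᵃᵗ = 136.87 kPa
  T = 340.6 K: ΣzᵢPᵢˢᵃᵗ = 520.95 kPa
  T = 326.5 K: ΣzᵢPᵢˢᵃᵗ = 275.46 kPa
  T = 333.6 K: ΣzᵢPᵢˢᵃᵗ = 382.22 kPa
  T = 330.1 K: ΣzᵢPᵢˢᵃᵗ = 325.80 kPa
  T = 328.3 K: ΣzᵢPᵢˢᵃᵗ = 299.71 kPa
Interpolating between 326.5 K and 328.3 K gives T ≈ 327.6 K.

T = 327.6 K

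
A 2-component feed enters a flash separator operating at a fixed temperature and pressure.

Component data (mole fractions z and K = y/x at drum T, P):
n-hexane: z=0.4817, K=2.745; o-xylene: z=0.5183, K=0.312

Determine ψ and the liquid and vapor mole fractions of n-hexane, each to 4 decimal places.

ψ = 0.4031, x_n-hexane = 0.2828, y_n-hexane = 0.7762

Let ψ = V/F and solve Σ zᵢ(Kᵢ−1)/(1+ψ(Kᵢ−1)) = 0.
g(0) = ΣzᵢKᵢ − 1 = 0.4840 and g(1) = 1 − Σzᵢ/Kᵢ = -0.8367, so a root lies in (0, 1).
Binary case is linear: z₁(K₁−1)(1+ψ(K₂−1)) + z₂(K₂−1)(1+ψ(K₁−1)) = 0
⇒ ψ = [z₁(K₁−1)+z₂(K₂−1)] / [−(K₁−1)(K₂−1)] = 0.48398/1.20056 = 0.4031
Compositions from xᵢ = zᵢ/(1+ψ(Kᵢ−1)), yᵢ = Kᵢxᵢ:
  n-hexane: x = 0.2828, y = 0.7762
  o-xylene: x = 0.7172, y = 0.2238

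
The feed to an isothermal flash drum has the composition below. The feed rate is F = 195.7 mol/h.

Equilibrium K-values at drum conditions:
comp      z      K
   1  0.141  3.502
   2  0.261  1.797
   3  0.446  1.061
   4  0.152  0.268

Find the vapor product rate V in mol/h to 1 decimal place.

V = 157.2 mol/h

Let ψ = V/F and solve Σ zᵢ(Kᵢ−1)/(1+ψ(Kᵢ−1)) = 0.
Check two-phase: ΣzᵢKᵢ = 1.477 > 1 and Σzᵢ/Kᵢ = 1.173 > 1, so g(0) = 0.477 > 0 and g(1) = -0.173 < 0.
Newton–Raphson from ψ = 0.5:
  ψ = 0.500: g = 0.1564, g' = -0.463 → ψ = 0.838
  ψ = 0.838: g = -0.0230, g' = -0.697 → ψ = 0.805
  ψ = 0.805: g = -0.0009, g' = -0.642 → ψ = 0.803
Converged at ψ = 0.803.
Then V = ψ·F = 0.8031·195.7 = 157.2 mol/h and L = F − V = 38.5 mol/h.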